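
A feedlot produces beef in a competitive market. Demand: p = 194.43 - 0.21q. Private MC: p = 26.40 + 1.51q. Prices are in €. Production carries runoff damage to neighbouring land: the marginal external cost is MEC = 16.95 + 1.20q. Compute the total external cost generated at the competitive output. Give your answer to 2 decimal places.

Market equilibrium (private): 26.40 + 1.51q = 194.43 - 0.21q → q_m = 97.6919.
Total external cost = ∫₀^{q_m} (16.95 + 1.20q) dq = 16.95×97.6919 + ½×1.20×97.6919² = 7382.1021.

€7382.10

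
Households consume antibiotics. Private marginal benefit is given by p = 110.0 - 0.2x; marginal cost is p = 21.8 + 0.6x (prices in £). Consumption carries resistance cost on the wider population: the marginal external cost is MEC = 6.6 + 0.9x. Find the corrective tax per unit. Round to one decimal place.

tax = £49.8 per unit

Social marginal benefit = demand − MEC = 103.4 - 1.1x.
Set SMB = MC: 103.4 - 1.1x = 21.8 + 0.6x → x* = 48.0000.
The Pigouvian tax equals MEC at x*: 6.6 + 0.9×48.0000 = 49.8000.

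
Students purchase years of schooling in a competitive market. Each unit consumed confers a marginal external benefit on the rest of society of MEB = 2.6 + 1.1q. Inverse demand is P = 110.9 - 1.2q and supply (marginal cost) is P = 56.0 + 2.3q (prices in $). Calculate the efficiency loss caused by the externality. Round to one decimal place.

DWL = $82.1

Market equilibrium (private): 56.0 + 2.3q = 110.9 - 1.2q → q_m = 15.6857.
Social marginal benefit = demand + MEB = 113.5 - 0.1q.
Set SMB = MC: 113.5 - 0.1q = 56.0 + 2.3q → q* = 23.9583.
Between q* and q_m the wedge SMB − MC runs linearly from 0 to MEB(q_m), so the loss is a triangle.
DWL = ½ × 8.2726 × 19.8543 = 82.1233.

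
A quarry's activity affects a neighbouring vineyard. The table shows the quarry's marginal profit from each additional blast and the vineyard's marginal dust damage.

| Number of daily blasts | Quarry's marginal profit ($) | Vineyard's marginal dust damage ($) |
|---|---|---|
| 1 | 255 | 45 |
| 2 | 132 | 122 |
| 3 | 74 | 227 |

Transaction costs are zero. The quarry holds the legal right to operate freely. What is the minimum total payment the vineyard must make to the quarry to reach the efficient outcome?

Left alone the quarry would choose level 3 (marginal profit stays positive).
Efficient level: k* = 2 (marginal profit ≥ marginal dust damage through 2).
The vineyard must at least cover the quarry's forgone profit from cutting 3→2: 74 = 74.

$74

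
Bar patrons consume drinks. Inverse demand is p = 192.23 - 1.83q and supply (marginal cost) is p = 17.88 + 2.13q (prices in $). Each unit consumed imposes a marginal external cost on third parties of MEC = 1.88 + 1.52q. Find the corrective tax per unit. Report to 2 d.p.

Social marginal benefit = demand − MEC = 190.35 - 3.35q.
Set SMB = MC: 190.35 - 3.35q = 17.88 + 2.13q → q* = 31.4726.
The Pigouvian tax equals MEC at q*: 1.88 + 1.52×31.4726 = 49.7184.

tax = $49.72 per unit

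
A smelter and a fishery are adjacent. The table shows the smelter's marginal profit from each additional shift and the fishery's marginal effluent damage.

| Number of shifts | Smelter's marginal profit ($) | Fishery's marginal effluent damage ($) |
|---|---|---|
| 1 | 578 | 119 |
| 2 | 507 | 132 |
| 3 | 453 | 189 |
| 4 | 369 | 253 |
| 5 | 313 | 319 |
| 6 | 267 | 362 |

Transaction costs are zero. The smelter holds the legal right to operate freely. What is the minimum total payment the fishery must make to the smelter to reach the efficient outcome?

Left alone the smelter would choose level 6 (marginal profit stays positive).
Efficient level: k* = 4 (marginal profit ≥ marginal effluent damage through 4).
The fishery must at least cover the smelter's forgone profit from cutting 6→4: 313 + 267 = 580.

$580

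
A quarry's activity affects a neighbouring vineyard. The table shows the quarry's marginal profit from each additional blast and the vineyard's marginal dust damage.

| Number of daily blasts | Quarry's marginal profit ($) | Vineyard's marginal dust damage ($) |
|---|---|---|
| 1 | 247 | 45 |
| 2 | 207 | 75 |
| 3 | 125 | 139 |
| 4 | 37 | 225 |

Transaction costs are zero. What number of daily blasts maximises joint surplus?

Bargaining reaches the level where marginal profit last exceeds marginal dust damage.
That holds through level 2 (207 ≥ 75) but not at 3 (125 < 139).

2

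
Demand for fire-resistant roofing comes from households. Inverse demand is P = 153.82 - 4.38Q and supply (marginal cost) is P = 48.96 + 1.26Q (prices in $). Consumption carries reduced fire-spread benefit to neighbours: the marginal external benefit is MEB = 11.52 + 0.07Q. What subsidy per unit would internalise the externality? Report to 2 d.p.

Social marginal benefit = demand + MEB = 165.34 - 4.31Q.
Set SMB = MC: 165.34 - 4.31Q = 48.96 + 1.26Q → Q* = 20.8941.
The Pigouvian subsidy equals MEB at Q*: 11.52 + 0.07×20.8941 = 12.9826.

subsidy = $12.98 per unit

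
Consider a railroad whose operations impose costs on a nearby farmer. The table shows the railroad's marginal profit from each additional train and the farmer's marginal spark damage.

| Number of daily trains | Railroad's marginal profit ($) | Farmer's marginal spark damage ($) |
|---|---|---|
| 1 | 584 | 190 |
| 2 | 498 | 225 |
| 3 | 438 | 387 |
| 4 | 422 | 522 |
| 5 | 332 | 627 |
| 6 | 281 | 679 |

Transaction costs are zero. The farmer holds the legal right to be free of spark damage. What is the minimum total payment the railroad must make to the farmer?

Efficient level: marginal profit ≥ marginal spark damage through level 3, so k* = 3.
With the farmer holding the right, the railroad must at least compensate total damage at k*: 190 + 225 + 387 = 802.

$802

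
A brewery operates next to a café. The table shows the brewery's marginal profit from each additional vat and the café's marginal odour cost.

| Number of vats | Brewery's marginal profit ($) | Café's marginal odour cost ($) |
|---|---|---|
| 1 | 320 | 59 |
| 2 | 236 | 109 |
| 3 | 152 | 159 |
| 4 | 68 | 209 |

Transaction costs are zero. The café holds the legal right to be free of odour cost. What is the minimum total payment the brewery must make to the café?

Efficient level: marginal profit ≥ marginal odour cost through level 2, so k* = 2.
With the café holding the right, the brewery must at least compensate total damage at k*: 59 + 109 = 168.

$168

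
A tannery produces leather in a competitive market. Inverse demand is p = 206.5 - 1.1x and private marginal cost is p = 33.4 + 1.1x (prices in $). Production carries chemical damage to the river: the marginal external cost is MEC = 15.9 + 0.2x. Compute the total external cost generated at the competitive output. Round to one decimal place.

$1870.1

Market equilibrium (private): 33.4 + 1.1x = 206.5 - 1.1x → x_m = 78.6818.
Total external cost = ∫₀^{x_m} (15.9 + 0.2x) dx = 15.9×78.6818 + ½×0.2×78.6818² = 1870.1232.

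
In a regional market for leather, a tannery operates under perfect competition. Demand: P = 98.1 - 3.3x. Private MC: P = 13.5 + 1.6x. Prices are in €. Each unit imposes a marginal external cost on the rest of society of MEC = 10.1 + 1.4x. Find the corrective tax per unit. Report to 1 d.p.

tax = €26.7 per unit

Social marginal cost = private MC + MEC = 23.6 + 3.0x.
Set SMC = demand: 23.6 + 3.0x = 98.1 - 3.3x → x* = 11.8254.
The Pigouvian tax equals MEC at x*: 10.1 + 1.4×11.8254 = 26.6556.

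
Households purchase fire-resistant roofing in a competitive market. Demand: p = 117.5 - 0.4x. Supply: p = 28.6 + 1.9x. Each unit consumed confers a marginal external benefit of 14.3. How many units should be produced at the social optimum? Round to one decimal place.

x* = 44.9

Social marginal benefit = demand + MEB = 131.8 - 0.4x.
Set SMB = MC: 131.8 - 0.4x = 28.6 + 1.9x → x* = 44.8696.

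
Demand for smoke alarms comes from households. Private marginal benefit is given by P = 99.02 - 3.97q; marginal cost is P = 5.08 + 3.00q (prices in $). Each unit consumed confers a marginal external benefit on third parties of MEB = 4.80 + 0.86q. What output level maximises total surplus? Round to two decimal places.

Social marginal benefit = demand + MEB = 103.82 - 3.11q.
Set SMB = MC: 103.82 - 3.11q = 5.08 + 3.00q → q* = 16.1604.

q* = 16.16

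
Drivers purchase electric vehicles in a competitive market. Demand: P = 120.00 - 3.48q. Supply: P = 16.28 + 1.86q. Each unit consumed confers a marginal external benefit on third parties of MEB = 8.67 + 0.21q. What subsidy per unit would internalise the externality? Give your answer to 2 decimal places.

Social marginal benefit = demand + MEB = 128.67 - 3.27q.
Set SMB = MC: 128.67 - 3.27q = 16.28 + 1.86q → q* = 21.9084.
The Pigouvian subsidy equals MEB at q*: 8.67 + 0.21×21.9084 = 13.2708.

subsidy = 13.27 per unit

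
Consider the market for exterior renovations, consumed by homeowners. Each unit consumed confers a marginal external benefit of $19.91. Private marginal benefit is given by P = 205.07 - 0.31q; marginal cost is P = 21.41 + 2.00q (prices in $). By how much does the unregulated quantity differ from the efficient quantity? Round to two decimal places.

Market equilibrium (private): 21.41 + 2.00q = 205.07 - 0.31q → q_m = 79.5065.
Social marginal benefit = demand + MEB = 224.98 - 0.31q.
Set SMB = MC: 224.98 - 0.31q = 21.41 + 2.00q → q* = 88.1255.
Gap = |79.5065 − 88.1255| = 8.6190.

8.62 units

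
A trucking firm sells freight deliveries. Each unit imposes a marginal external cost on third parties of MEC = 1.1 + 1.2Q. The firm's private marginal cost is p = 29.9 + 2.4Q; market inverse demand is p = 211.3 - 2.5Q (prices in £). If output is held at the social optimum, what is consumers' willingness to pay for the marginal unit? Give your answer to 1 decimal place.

Social marginal cost = private MC + MEC = 31.0 + 3.6Q.
Set SMC = demand: 31.0 + 3.6Q = 211.3 - 2.5Q → Q* = 29.5574.
Consumer price on the demand curve at Q*: 211.3 − 2.5×29.5574 = 137.4065.

P = £137.4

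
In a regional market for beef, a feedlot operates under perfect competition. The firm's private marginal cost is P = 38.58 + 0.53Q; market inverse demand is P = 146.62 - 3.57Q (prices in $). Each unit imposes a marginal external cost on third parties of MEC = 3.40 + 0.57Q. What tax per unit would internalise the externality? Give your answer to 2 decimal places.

Social marginal cost = private MC + MEC = 41.98 + 1.10Q.
Set SMC = demand: 41.98 + 1.10Q = 146.62 - 3.57Q → Q* = 22.4069.
The Pigouvian tax equals MEC at Q*: 3.40 + 0.57×22.4069 = 16.1719.

tax = $16.17 per unit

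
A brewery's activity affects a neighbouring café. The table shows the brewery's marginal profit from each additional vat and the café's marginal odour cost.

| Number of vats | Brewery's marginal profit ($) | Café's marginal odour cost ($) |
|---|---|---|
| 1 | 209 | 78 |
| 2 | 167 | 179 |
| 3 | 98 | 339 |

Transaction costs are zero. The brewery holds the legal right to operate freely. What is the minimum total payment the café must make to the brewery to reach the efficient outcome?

$265

Left alone the brewery would choose level 3 (marginal profit stays positive).
Efficient level: k* = 1 (marginal profit ≥ marginal odour cost through 1).
The café must at least cover the brewery's forgone profit from cutting 3→1: 167 + 98 = 265.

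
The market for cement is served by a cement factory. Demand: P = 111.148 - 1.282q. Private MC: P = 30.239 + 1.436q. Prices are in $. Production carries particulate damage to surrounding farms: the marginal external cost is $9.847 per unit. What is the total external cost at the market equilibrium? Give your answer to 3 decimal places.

$293.124

Market equilibrium (private): 30.239 + 1.436q = 111.148 - 1.282q → q_m = 29.7678.
Total external cost = MEC × q_m = 9.847 × 29.7678 = 293.1235.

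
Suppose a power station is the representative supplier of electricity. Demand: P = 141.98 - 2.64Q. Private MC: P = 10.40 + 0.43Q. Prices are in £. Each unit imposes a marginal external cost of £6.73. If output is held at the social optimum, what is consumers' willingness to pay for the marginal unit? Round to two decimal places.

P = £34.62

Social marginal cost = private MC + MEC = 17.13 + 0.43Q.
Set SMC = demand: 17.13 + 0.43Q = 141.98 - 2.64Q → Q* = 40.6678.
Consumer price on the demand curve at Q*: 141.98 − 2.64×40.6678 = 34.6170.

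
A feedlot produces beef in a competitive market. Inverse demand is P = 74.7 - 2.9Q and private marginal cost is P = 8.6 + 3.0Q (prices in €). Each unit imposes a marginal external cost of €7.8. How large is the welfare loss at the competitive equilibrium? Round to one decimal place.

Market equilibrium (private): 8.6 + 3.0Q = 74.7 - 2.9Q → Q_m = 11.2034.
Social marginal cost = private MC + MEC = 16.4 + 3.0Q.
Set SMC = demand: 16.4 + 3.0Q = 74.7 - 2.9Q → Q* = 9.8814.
The loss is the area between SMC and demand from Q* to Q_m; with linear curves that's a triangle of height MEC(Q_m).
DWL = ½ × 1.3220 × 7.8000 = 5.1558.

DWL = €5.2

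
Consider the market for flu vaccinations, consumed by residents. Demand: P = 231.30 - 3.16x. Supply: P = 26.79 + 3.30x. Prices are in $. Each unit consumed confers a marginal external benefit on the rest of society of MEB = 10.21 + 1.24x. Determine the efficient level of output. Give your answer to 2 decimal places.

x* = 41.13

Social marginal benefit = demand + MEB = 241.51 - 1.92x.
Set SMB = MC: 241.51 - 1.92x = 26.79 + 3.30x → x* = 41.1341.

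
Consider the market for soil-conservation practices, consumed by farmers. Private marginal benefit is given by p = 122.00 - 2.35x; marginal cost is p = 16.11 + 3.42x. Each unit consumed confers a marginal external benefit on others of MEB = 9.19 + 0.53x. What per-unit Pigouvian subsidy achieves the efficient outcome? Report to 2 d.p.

subsidy = 20.83 per unit

Social marginal benefit = demand + MEB = 131.19 - 1.82x.
Set SMB = MC: 131.19 - 1.82x = 16.11 + 3.42x → x* = 21.9618.
The Pigouvian subsidy equals MEB at x*: 9.19 + 0.53×21.9618 = 20.8298.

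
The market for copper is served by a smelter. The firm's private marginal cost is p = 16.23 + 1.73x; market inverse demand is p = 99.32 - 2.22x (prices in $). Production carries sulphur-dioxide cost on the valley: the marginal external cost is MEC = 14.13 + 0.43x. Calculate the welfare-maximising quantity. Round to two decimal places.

Social marginal cost = private MC + MEC = 30.36 + 2.16x.
Set SMC = demand: 30.36 + 2.16x = 99.32 - 2.22x → x* = 15.7443.

x* = 15.74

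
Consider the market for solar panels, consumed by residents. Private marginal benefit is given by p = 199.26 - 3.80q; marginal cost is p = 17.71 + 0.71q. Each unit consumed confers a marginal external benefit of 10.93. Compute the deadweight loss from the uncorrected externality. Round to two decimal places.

DWL = 13.24

Market equilibrium (private): 17.71 + 0.71q = 199.26 - 3.80q → q_m = 40.2550.
Social marginal benefit = demand + MEB = 210.19 - 3.80q.
Set SMB = MC: 210.19 - 3.80q = 17.71 + 0.71q → q* = 42.6785.
Between q* and q_m the wedge SMB − MC runs linearly from 0 to MEB(q_m), so the loss is a triangle.
DWL = ½ × 2.4235 × 10.9300 = 13.2444.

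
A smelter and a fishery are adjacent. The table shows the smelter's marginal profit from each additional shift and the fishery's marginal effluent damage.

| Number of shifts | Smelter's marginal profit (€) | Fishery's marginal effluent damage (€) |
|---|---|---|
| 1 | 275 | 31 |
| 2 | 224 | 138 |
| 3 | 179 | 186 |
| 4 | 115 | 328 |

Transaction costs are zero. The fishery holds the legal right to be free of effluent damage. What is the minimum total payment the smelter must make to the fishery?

Efficient level: marginal profit ≥ marginal effluent damage through level 2, so k* = 2.
With the fishery holding the right, the smelter must at least compensate total damage at k*: 31 + 138 = 169.

€169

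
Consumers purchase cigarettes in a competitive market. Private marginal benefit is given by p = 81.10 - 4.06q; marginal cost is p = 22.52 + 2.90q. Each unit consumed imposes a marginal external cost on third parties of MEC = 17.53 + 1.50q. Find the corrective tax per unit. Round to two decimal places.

Social marginal benefit = demand − MEC = 63.57 - 5.56q.
Set SMB = MC: 63.57 - 5.56q = 22.52 + 2.90q → q* = 4.8522.
The Pigouvian tax equals MEC at q*: 17.53 + 1.50×4.8522 = 24.8083.

tax = 24.81 per unit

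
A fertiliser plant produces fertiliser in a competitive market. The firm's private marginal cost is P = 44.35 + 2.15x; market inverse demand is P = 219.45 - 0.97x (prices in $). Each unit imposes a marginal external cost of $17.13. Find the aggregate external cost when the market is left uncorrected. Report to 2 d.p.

$961.37

Market equilibrium (private): 44.35 + 2.15x = 219.45 - 0.97x → x_m = 56.1218.
Total external cost = MEC × x_m = 17.13 × 56.1218 = 961.3664.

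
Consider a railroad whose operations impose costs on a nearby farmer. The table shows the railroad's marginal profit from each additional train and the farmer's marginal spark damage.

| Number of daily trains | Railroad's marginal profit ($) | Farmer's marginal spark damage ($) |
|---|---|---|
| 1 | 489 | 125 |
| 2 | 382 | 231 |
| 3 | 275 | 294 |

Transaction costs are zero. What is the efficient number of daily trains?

Bargaining reaches the level where marginal profit last exceeds marginal spark damage.
That holds through level 2 (382 ≥ 231) but not at 3 (275 < 294).

2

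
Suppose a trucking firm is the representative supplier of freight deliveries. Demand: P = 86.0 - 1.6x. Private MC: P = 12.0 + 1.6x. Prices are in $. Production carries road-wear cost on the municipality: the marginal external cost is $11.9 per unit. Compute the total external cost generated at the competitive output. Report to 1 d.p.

Market equilibrium (private): 12.0 + 1.6x = 86.0 - 1.6x → x_m = 23.1250.
Total external cost = MEC × x_m = 11.9 × 23.1250 = 275.1875.

$275.2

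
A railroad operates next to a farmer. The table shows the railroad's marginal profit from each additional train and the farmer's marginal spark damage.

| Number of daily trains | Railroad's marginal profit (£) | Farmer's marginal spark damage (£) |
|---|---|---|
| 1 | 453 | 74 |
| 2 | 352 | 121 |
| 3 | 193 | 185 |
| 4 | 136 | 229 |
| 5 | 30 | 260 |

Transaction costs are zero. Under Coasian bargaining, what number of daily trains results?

Bargaining reaches the level where marginal profit last exceeds marginal spark damage.
That holds through level 3 (193 ≥ 185) but not at 4 (136 < 229).

3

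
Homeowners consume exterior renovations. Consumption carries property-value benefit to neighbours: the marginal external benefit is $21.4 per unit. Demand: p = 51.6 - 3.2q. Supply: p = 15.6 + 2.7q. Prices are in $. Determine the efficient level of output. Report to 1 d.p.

q* = 9.7

Social marginal benefit = demand + MEB = 73.0 - 3.2q.
Set SMB = MC: 73.0 - 3.2q = 15.6 + 2.7q → q* = 9.7288.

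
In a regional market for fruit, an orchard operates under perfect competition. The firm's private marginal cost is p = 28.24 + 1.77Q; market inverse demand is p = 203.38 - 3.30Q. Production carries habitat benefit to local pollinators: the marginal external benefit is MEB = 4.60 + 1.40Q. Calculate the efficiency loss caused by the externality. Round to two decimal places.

Market equilibrium (private): 28.24 + 1.77Q = 203.38 - 3.30Q → Q_m = 34.5444.
Social marginal cost = private MC − MEB = 23.64 + 0.37Q.
Set SMC = demand: 23.64 + 0.37Q = 203.38 - 3.30Q → Q* = 48.9755.
The loss is the area between SMC and demand from Q* to Q_m; with linear curves that's a triangle of height MEB(Q_m).
DWL = ½ × 14.4311 × 52.9621 = 382.1507.

DWL = 382.15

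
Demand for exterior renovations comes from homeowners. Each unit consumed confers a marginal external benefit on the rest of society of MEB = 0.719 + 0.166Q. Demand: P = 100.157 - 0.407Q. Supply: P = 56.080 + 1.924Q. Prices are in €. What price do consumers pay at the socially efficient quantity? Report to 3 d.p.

P = €91.736

Social marginal benefit = demand + MEB = 100.876 - 0.241Q.
Set SMB = MC: 100.876 - 0.241Q = 56.080 + 1.924Q → Q* = 20.6910.
Consumer price on the demand curve at Q*: 100.157 − 0.407×20.6910 = 91.7358.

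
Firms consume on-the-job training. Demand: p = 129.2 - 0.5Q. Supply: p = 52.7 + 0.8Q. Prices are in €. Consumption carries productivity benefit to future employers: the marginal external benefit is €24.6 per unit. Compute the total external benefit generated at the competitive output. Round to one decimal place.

Market equilibrium (private): 52.7 + 0.8Q = 129.2 - 0.5Q → Q_m = 58.8462.
Total external benefit = MEB × Q_m = 24.6 × 58.8462 = 1447.6165.

€1447.6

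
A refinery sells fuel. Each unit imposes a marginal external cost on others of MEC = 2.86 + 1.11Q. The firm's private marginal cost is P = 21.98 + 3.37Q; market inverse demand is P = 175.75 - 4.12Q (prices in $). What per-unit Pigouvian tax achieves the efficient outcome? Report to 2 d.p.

Social marginal cost = private MC + MEC = 24.84 + 4.48Q.
Set SMC = demand: 24.84 + 4.48Q = 175.75 - 4.12Q → Q* = 17.5477.
The Pigouvian tax equals MEC at Q*: 2.86 + 1.11×17.5477 = 22.3379.

tax = $22.34 per unit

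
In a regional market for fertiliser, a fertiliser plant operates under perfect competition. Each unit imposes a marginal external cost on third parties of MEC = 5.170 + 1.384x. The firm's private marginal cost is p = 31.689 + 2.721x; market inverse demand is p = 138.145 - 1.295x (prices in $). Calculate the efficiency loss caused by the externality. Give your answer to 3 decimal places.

Market equilibrium (private): 31.689 + 2.721x = 138.145 - 1.295x → x_m = 26.5080.
Social marginal cost = private MC + MEC = 36.859 + 4.105x.
Set SMC = demand: 36.859 + 4.105x = 138.145 - 1.295x → x* = 18.7567.
The loss is the area between SMC and demand from x* to x_m; with linear curves that's a triangle of height MEC(x_m).
DWL = ½ × 7.7513 × 41.8570 = 162.2231.

DWL = $162.223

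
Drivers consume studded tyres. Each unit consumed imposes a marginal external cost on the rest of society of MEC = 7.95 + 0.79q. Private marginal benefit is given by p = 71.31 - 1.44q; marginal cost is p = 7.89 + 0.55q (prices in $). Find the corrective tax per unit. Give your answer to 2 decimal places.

Social marginal benefit = demand − MEC = 63.36 - 2.23q.
Set SMB = MC: 63.36 - 2.23q = 7.89 + 0.55q → q* = 19.9532.
The Pigouvian tax equals MEC at q*: 7.95 + 0.79×19.9532 = 23.7130.

tax = $23.71 per unit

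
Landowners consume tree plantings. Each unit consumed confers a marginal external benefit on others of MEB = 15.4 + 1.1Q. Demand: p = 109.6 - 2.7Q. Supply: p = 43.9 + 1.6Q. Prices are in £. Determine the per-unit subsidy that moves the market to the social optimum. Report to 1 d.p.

subsidy = £43.3 per unit

Social marginal benefit = demand + MEB = 125.0 - 1.6Q.
Set SMB = MC: 125.0 - 1.6Q = 43.9 + 1.6Q → Q* = 25.3438.
The Pigouvian subsidy equals MEB at Q*: 15.4 + 1.1×25.3438 = 43.2782.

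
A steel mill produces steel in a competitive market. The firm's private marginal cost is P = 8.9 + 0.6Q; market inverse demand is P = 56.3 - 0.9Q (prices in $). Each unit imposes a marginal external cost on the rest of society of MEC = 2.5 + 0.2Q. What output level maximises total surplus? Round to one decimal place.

Q* = 26.4

Social marginal cost = private MC + MEC = 11.4 + 0.8Q.
Set SMC = demand: 11.4 + 0.8Q = 56.3 - 0.9Q → Q* = 26.4118.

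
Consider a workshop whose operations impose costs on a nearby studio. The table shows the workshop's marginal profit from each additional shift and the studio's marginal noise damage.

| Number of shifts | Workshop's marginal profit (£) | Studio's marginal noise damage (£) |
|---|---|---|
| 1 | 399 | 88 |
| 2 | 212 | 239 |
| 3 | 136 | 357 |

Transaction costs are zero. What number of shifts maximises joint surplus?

1

Bargaining reaches the level where marginal profit last exceeds marginal noise damage.
That holds through level 1 (399 ≥ 88) but not at 2 (212 < 239).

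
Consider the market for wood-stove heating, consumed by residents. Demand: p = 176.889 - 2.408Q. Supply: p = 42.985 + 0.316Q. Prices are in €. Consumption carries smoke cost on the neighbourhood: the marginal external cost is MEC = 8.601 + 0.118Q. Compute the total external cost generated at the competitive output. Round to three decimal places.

€565.369

Market equilibrium (private): 42.985 + 0.316Q = 176.889 - 2.408Q → Q_m = 49.1571.
Total external cost = ∫₀^{Q_m} (8.601 + 0.118Q) dQ = 8.601×49.1571 + ½×0.118×49.1571² = 565.3690.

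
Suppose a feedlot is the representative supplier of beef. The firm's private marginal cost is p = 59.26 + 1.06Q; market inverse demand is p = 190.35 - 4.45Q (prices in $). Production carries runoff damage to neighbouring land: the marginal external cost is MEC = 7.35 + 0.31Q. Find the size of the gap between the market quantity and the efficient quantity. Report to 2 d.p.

2.53 units

Market equilibrium (private): 59.26 + 1.06Q = 190.35 - 4.45Q → Q_m = 23.7913.
Social marginal cost = private MC + MEC = 66.61 + 1.37Q.
Set SMC = demand: 66.61 + 1.37Q = 190.35 - 4.45Q → Q* = 21.2612.
Gap = |23.7913 − 21.2612| = 2.5301.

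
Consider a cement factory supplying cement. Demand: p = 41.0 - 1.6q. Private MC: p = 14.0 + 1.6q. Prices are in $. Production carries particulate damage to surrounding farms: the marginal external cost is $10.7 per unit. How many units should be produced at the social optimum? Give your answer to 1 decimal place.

q* = 5.1

Social marginal cost = private MC + MEC = 24.7 + 1.6q.
Set SMC = demand: 24.7 + 1.6q = 41.0 - 1.6q → q* = 5.0938.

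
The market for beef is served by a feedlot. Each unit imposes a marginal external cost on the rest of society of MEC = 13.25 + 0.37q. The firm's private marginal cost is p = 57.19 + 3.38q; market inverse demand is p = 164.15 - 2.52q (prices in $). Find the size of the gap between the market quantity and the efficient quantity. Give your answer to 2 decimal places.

3.18 units

Market equilibrium (private): 57.19 + 3.38q = 164.15 - 2.52q → q_m = 18.1288.
Social marginal cost = private MC + MEC = 70.44 + 3.75q.
Set SMC = demand: 70.44 + 3.75q = 164.15 - 2.52q → q* = 14.9458.
Gap = |18.1288 − 14.9458| = 3.1830.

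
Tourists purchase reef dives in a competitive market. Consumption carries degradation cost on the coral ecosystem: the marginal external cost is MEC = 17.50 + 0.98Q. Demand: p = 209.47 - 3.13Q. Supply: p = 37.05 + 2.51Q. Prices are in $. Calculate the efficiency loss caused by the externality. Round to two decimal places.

Market equilibrium (private): 37.05 + 2.51Q = 209.47 - 3.13Q → Q_m = 30.5709.
Social marginal benefit = demand − MEC = 191.97 - 4.11Q.
Set SMB = MC: 191.97 - 4.11Q = 37.05 + 2.51Q → Q* = 23.4018.
Height of the DWL triangle at Q_m is MC(Q_m) − SMB(Q_m) = MEC(Q_m) = 47.4595.
DWL = ½ × 7.1691 × 47.4595 = 170.1210.

DWL = $170.12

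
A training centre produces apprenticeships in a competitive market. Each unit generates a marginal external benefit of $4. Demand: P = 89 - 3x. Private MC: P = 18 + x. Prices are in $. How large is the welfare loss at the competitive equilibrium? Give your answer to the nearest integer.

Market equilibrium (private): 18 + x = 89 - 3x → x_m = 17.7500.
Social marginal cost = private MC − MEB = 14 + x.
Set SMC = demand: 14 + x = 89 - 3x → x* = 18.7500.
Between x* and x_m the wedge demand − SMC runs linearly from 0 to MEB(x_m), so the loss is a triangle.
DWL = ½ × 1.0000 × 4.0000 = 2.0000.

DWL = $2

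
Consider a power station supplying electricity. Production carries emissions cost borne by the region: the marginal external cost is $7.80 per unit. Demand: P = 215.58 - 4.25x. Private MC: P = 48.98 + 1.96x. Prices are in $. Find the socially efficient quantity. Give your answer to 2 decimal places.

Social marginal cost = private MC + MEC = 56.78 + 1.96x.
Set SMC = demand: 56.78 + 1.96x = 215.58 - 4.25x → x* = 25.5717.

x* = 25.57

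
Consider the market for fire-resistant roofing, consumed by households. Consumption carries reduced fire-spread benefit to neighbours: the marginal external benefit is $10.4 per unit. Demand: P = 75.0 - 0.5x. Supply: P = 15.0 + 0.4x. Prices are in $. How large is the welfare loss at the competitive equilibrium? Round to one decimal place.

DWL = $60.1

Market equilibrium (private): 15.0 + 0.4x = 75.0 - 0.5x → x_m = 66.6667.
Social marginal benefit = demand + MEB = 85.4 - 0.5x.
Set SMB = MC: 85.4 - 0.5x = 15.0 + 0.4x → x* = 78.2222.
Between x* and x_m the wedge SMB − MC runs linearly from 0 to MEB(x_m), so the loss is a triangle.
DWL = ½ × 11.5555 × 10.4000 = 60.0886.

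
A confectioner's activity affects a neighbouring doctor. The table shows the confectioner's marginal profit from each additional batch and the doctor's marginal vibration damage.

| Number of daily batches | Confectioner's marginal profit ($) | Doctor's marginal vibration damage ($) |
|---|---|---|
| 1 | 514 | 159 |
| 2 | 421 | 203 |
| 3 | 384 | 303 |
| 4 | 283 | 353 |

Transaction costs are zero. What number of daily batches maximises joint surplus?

Bargaining reaches the level where marginal profit last exceeds marginal vibration damage.
That holds through level 3 (384 ≥ 303) but not at 4 (283 < 353).

3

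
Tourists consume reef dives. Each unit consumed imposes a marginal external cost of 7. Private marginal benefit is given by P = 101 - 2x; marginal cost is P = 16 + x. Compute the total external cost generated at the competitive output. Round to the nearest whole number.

198

Market equilibrium (private): 16 + x = 101 - 2x → x_m = 28.3333.
Total external cost = MEC × x_m = 7 × 28.3333 = 198.3331.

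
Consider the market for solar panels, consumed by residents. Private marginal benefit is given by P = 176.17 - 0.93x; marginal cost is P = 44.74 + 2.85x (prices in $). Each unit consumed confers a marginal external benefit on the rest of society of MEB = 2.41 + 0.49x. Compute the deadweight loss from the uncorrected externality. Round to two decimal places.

Market equilibrium (private): 44.74 + 2.85x = 176.17 - 0.93x → x_m = 34.7698.
Social marginal benefit = demand + MEB = 178.58 - 0.44x.
Set SMB = MC: 178.58 - 0.44x = 44.74 + 2.85x → x* = 40.6809.
The loss is the area between SMB and MC from x* to x_m; with linear curves that's a triangle of height MEB(x_m).
DWL = ½ × 5.9111 × 19.4472 = 57.4772.

DWL = $57.48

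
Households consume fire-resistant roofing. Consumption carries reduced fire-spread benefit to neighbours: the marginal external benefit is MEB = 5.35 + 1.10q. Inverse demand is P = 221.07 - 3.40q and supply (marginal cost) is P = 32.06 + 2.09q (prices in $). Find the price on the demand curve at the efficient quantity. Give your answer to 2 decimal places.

Social marginal benefit = demand + MEB = 226.42 - 2.30q.
Set SMB = MC: 226.42 - 2.30q = 32.06 + 2.09q → q* = 44.2733.
Consumer price on the demand curve at q*: 221.07 − 3.40×44.2733 = 70.5408.

P = $70.54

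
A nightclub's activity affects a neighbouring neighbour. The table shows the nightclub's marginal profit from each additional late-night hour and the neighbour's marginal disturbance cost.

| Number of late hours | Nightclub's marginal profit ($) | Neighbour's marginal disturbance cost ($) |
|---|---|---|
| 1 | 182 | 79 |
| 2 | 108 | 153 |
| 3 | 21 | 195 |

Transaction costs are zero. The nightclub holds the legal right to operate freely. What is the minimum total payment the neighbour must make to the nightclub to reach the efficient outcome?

$129

Left alone the nightclub would choose level 3 (marginal profit stays positive).
Efficient level: k* = 1 (marginal profit ≥ marginal disturbance cost through 1).
The neighbour must at least cover the nightclub's forgone profit from cutting 3→1: 108 + 21 = 129.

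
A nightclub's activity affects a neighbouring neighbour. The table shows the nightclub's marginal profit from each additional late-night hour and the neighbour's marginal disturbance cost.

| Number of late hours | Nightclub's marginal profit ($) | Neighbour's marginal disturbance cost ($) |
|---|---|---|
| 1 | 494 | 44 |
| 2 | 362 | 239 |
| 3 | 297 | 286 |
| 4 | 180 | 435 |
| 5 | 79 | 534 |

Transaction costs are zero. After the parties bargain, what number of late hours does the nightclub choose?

3

Bargaining reaches the level where marginal profit last exceeds marginal disturbance cost.
That holds through level 3 (297 ≥ 286) but not at 4 (180 < 435).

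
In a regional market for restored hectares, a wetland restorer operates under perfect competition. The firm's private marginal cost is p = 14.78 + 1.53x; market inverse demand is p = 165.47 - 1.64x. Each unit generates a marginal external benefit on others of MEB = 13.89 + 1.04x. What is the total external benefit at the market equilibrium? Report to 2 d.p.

Market equilibrium (private): 14.78 + 1.53x = 165.47 - 1.64x → x_m = 47.5363.
Total external benefit = ∫₀^{x_m} (13.89 + 1.04x) dx = 13.89×47.5363 + ½×1.04×47.5363² = 1835.3231.

1835.32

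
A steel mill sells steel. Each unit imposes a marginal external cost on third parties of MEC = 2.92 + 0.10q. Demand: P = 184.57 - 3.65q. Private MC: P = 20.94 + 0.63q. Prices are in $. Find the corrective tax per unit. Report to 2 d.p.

Social marginal cost = private MC + MEC = 23.86 + 0.73q.
Set SMC = demand: 23.86 + 0.73q = 184.57 - 3.65q → q* = 36.6918.
The Pigouvian tax equals MEC at q*: 2.92 + 0.10×36.6918 = 6.5892.

tax = $6.59 per unit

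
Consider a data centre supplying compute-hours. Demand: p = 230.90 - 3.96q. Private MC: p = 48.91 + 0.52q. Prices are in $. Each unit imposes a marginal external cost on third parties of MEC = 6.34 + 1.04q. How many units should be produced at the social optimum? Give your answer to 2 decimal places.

Social marginal cost = private MC + MEC = 55.25 + 1.56q.
Set SMC = demand: 55.25 + 1.56q = 230.90 - 3.96q → q* = 31.8207.

q* = 31.82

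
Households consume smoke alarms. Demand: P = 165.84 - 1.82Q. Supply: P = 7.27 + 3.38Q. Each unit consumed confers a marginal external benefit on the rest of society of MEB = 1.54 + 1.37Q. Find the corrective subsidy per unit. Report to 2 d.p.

Social marginal benefit = demand + MEB = 167.38 - 0.45Q.
Set SMB = MC: 167.38 - 0.45Q = 7.27 + 3.38Q → Q* = 41.8042.
The Pigouvian subsidy equals MEB at Q*: 1.54 + 1.37×41.8042 = 58.8118.

subsidy = 58.81 per unit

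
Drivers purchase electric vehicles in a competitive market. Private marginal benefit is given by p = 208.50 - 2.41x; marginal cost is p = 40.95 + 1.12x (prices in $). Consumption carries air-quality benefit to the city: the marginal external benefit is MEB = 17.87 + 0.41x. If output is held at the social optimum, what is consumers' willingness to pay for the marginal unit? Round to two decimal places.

Social marginal benefit = demand + MEB = 226.37 - 2.00x.
Set SMB = MC: 226.37 - 2.00x = 40.95 + 1.12x → x* = 59.4295.
Consumer price on the demand curve at x*: 208.50 − 2.41×59.4295 = 65.2749.

P = $65.27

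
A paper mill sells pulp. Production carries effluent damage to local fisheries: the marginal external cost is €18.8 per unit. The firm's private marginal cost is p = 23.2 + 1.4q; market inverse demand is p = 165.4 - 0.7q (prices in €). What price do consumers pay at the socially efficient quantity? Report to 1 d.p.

Social marginal cost = private MC + MEC = 42.0 + 1.4q.
Set SMC = demand: 42.0 + 1.4q = 165.4 - 0.7q → q* = 58.7619.
Consumer price on the demand curve at q*: 165.4 − 0.7×58.7619 = 124.2667.

P = €124.3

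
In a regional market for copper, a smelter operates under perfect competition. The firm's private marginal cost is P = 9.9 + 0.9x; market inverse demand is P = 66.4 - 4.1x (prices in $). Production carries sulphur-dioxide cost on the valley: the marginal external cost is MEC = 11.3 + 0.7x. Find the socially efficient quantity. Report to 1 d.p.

Social marginal cost = private MC + MEC = 21.2 + 1.6x.
Set SMC = demand: 21.2 + 1.6x = 66.4 - 4.1x → x* = 7.9298.

x* = 7.9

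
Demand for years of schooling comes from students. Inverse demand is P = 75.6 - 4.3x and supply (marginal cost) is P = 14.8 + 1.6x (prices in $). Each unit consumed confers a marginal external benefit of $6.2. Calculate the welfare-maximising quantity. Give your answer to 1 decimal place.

Social marginal benefit = demand + MEB = 81.8 - 4.3x.
Set SMB = MC: 81.8 - 4.3x = 14.8 + 1.6x → x* = 11.3559.

x* = 11.4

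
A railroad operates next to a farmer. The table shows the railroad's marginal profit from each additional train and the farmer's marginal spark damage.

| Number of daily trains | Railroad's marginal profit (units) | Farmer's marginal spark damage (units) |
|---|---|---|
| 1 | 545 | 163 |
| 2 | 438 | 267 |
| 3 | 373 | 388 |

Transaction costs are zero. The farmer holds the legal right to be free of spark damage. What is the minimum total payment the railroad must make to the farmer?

Efficient level: marginal profit ≥ marginal spark damage through level 2, so k* = 2.
With the farmer holding the right, the railroad must at least compensate total damage at k*: 163 + 267 = 430.

430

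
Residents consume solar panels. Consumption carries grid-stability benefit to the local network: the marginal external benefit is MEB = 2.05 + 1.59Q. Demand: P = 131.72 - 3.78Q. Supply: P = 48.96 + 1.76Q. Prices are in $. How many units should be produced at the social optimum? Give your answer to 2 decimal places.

Q* = 21.47

Social marginal benefit = demand + MEB = 133.77 - 2.19Q.
Set SMB = MC: 133.77 - 2.19Q = 48.96 + 1.76Q → Q* = 21.4709.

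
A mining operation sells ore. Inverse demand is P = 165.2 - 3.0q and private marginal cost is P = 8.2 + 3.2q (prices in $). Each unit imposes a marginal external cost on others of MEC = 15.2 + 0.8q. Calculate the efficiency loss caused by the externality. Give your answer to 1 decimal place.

Market equilibrium (private): 8.2 + 3.2q = 165.2 - 3.0q → q_m = 25.3226.
Social marginal cost = private MC + MEC = 23.4 + 4.0q.
Set SMC = demand: 23.4 + 4.0q = 165.2 - 3.0q → q* = 20.2571.
The loss is the area between SMC and demand from q* to q_m; with linear curves that's a triangle of height MEC(q_m).
DWL = ½ × 5.0655 × 35.4581 = 89.8065.

DWL = $89.8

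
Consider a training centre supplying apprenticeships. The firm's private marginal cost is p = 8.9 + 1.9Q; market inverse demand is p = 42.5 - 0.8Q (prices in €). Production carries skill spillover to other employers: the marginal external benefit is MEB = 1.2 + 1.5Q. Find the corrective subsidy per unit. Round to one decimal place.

subsidy = €44.7 per unit

Social marginal cost = private MC − MEB = 7.7 + 0.4Q.
Set SMC = demand: 7.7 + 0.4Q = 42.5 - 0.8Q → Q* = 29.0000.
The Pigouvian subsidy equals MEB at Q*: 1.2 + 1.5×29.0000 = 44.7000.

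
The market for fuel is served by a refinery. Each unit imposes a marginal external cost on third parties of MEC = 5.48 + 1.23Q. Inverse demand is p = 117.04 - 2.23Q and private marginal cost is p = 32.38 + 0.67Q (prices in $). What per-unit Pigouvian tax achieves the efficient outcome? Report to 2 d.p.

Social marginal cost = private MC + MEC = 37.86 + 1.90Q.
Set SMC = demand: 37.86 + 1.90Q = 117.04 - 2.23Q → Q* = 19.1719.
The Pigouvian tax equals MEC at Q*: 5.48 + 1.23×19.1719 = 29.0614.

tax = $29.06 per unit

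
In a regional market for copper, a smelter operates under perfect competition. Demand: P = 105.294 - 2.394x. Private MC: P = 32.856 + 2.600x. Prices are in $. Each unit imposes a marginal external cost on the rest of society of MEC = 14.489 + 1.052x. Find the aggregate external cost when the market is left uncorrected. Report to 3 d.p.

Market equilibrium (private): 32.856 + 2.600x = 105.294 - 2.394x → x_m = 14.5050.
Total external cost = ∫₀^{x_m} (14.489 + 1.052x) dx = 14.489×14.5050 + ½×1.052×14.5050² = 320.8307.

$320.831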